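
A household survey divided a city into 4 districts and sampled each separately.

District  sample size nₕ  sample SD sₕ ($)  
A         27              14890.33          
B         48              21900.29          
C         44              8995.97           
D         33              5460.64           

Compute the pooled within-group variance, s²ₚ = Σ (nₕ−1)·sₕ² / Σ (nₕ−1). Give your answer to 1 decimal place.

221223739.5

Degrees of freedom: 26 + 47 + 43 + 32 = 148.
Σ(nₕ−1)sₕ² = 26·221721927.5089 + 47·479622702.0841 + 43·80927476.2409 + 32·29818589.2096 = 32741113446.25.
s²ₚ = 32741113446.25 / 148 = 221223739.502... → 221223739.5.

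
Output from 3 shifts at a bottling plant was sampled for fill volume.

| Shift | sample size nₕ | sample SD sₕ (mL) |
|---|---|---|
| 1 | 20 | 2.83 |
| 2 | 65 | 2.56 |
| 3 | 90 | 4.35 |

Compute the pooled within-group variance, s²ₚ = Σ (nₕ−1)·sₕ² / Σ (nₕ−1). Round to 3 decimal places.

Degrees of freedom: 19 + 64 + 89 = 172.
Σ(nₕ−1)sₕ² = 19·8.0089 + 64·6.5536 + 89·18.9225 = 2255.702.
s²ₚ = 2255.702 / 172 = 13.11455... → 13.115.

13.115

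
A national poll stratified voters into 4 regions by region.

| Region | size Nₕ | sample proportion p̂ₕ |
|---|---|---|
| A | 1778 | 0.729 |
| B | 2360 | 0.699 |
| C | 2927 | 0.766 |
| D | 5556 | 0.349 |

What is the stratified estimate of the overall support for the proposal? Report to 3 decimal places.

0.565

Wₕ = Nₕ/N with N = 12621: 0.1409, 0.1870, 0.2319, 0.4402.
p̂_st = 0.1409·0.729 + 0.1870·0.699 + 0.2319·0.766 + 0.4402·0.349 ≈ 0.56469... → 0.565.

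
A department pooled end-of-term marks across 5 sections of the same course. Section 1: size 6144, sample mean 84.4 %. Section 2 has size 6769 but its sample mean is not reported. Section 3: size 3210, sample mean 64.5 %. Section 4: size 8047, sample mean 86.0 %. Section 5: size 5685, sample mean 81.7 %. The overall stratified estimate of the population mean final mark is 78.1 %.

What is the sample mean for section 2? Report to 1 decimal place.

66.4

Σ Nₕx̄ₕ = N·μ, so 6769·x̄_2 = 29855·78.1 − (6144·84.4 + 3210·64.5 + 8047·86.0 + 5685·81.7).
= 2331675.5 − 1882105.1 = 449570.4.
x̄_2 = 449570.4 / 6769 = 66.416... → 66.4.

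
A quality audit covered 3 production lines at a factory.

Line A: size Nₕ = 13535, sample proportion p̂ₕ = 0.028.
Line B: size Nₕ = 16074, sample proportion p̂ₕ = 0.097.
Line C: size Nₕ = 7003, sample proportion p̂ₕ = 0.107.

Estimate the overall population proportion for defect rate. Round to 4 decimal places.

0.0734

N = 13535 + 16074 + 7003 = 36612.
Overall proportion = Σ (Nₕ/N)·p̂ₕ.
Σ Nₕp̂ₕ = 378.98 + 1559.178 + 749.321 = 2687.479.
2687.479 / 36612 = 0.073404... → 0.0734.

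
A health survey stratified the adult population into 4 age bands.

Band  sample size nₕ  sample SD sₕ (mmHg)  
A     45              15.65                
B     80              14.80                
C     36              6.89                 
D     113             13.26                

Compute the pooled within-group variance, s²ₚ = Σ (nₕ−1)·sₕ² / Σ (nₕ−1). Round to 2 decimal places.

Degrees of freedom: 44 + 79 + 35 + 112 = 270.
Σ(nₕ−1)sₕ² = 44·244.9225 + 79·219.04 + 35·47.4721 + 112·175.8276 = 49434.9647.
s²ₚ = 49434.9647 / 270 = 183.0925... → 183.09.

183.09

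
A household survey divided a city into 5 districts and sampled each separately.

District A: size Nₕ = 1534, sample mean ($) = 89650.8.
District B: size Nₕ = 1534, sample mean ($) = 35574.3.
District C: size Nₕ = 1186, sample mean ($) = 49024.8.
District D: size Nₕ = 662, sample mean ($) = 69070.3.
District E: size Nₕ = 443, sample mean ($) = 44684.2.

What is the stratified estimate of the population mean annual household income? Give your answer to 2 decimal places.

N = 5359; weights Wₕ = Nₕ/N = (0.2862, 0.2862, 0.2213, 0.1235, 0.0827).
x̄_st = Σ Wₕ·x̄ₕ = 0.2862·89650.8 + 0.2862·35574.3 + 0.2213·49024.8 + 0.1235·69070.3 + 0.0827·44684.2 ≈ 58921.1337...
→ 58921.13.

58921.13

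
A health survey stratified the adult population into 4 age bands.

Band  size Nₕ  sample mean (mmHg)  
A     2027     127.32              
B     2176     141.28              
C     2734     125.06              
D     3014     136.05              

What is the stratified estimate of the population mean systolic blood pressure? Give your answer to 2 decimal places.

132.40

N = 9951; weights Wₕ = Nₕ/N = (0.2037, 0.2187, 0.2747, 0.3029).
x̄_st = Σ Wₕ·x̄ₕ = 0.2037·127.32 + 0.2187·141.28 + 0.2747·125.06 + 0.3029·136.05 ≈ 132.3959...
→ 132.40.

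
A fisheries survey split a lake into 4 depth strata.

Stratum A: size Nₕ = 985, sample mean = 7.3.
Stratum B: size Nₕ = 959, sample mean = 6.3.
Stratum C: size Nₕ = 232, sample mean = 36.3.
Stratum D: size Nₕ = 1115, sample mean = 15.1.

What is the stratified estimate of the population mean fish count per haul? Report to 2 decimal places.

11.70

N = 3291; weights Wₕ = Nₕ/N = (0.2993, 0.2914, 0.0705, 0.3388).
x̄_st = Σ Wₕ·x̄ₕ = 0.2993·7.3 + 0.2914·6.3 + 0.0705·36.3 + 0.3388·15.1 ≈ 11.6956...
→ 11.70.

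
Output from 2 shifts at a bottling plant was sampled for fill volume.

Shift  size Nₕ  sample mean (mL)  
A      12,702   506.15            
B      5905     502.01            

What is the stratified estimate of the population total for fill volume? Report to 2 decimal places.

A: 12702·506.15 = 6429117.3
B: 5905·502.01 = 2964369.05
τ̂ = Σ Nₕx̄ₕ = 9393486.35.

9393486.35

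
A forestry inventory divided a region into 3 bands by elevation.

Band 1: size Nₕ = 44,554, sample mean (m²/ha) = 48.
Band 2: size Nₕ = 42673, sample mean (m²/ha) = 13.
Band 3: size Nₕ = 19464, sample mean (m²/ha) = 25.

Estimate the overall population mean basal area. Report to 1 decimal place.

29.8

N = 106691; weights Wₕ = Nₕ/N = (0.4176, 0.4000, 0.1824).
x̄_st = Σ Wₕ·x̄ₕ = 0.4176·48 + 0.4000·13 + 0.1824·25 ≈ 29.805...
→ 29.8.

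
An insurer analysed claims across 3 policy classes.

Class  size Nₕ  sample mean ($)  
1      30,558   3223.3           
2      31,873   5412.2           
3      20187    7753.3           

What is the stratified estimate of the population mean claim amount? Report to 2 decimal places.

5174.62

N = 30558 + 31873 + 20187 = 82618.
Weight each subgroup mean by Nₕ/N and sum.
Σ Nₕx̄ₕ = 30558·3223.3 + 31873·5412.2 + 20187·7753.3 = 98497601.4 + 172503050.6 + 156515867.1 = 427516519.1.
Divide by N: 427516519.1 / 82618 = 5174.6171... → 5174.62.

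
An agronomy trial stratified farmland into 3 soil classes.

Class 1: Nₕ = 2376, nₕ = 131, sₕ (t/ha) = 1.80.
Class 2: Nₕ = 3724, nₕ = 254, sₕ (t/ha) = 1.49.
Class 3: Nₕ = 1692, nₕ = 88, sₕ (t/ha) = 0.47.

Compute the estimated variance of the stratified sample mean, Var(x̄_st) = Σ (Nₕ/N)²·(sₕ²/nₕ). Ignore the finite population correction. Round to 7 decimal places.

0.0044145

N = 7792. Term for each stratum: Wₕ²sₕ²/nₕ.
Var(x̄_st) = 0.0022996868 + 0.0019964585 + 0.0001183630 = 0.0044145083 → 0.0044145.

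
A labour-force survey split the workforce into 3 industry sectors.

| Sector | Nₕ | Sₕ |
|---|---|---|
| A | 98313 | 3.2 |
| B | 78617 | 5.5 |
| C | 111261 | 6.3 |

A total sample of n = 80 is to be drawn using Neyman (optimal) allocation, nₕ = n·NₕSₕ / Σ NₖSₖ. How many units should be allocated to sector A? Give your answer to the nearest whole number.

A: NₕSₕ = 98313·3.2 = 314601.6
B: NₕSₕ = 78617·5.5 = 432393.5
C: NₕSₕ = 111261·6.3 = 700944.3
Σ NₕSₕ = 1447939.4.
n_A = 80·314601.6/1447939.4 = 17.382... → 17.

17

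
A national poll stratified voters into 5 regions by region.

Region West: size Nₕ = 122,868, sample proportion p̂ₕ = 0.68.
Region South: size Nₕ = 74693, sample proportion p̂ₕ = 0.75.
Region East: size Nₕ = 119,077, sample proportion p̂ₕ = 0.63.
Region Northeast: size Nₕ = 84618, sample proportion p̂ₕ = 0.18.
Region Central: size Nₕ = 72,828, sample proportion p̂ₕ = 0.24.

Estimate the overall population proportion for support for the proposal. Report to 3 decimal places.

Wₕ = Nₕ/N with N = 474084: 0.2592, 0.1576, 0.2512, 0.1785, 0.1536.
p̂_st = 0.2592·0.68 + 0.1576·0.75 + 0.2512·0.63 + 0.1785·0.18 + 0.1536·0.24 ≈ 0.52163... → 0.522.

0.522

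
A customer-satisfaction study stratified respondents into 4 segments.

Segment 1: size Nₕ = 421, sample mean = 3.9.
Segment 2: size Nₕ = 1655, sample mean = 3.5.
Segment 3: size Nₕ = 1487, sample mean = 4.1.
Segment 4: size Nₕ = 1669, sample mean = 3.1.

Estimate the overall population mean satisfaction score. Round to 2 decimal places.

x̄_st = (Σ Nₕx̄ₕ) / (Σ Nₕ) = (421·3.9 + 1655·3.5 + 1487·4.1 + 1669·3.1) / 5232
= 18705 / 5232 = 3.5751... → 3.58.

3.58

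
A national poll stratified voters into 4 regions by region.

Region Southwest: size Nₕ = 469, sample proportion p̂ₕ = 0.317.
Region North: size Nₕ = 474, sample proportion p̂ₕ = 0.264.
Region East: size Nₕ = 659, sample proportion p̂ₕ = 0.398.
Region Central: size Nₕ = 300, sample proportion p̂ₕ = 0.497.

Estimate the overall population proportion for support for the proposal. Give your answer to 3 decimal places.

0.360

N = 469 + 474 + 659 + 300 = 1902.
Overall proportion = Σ (Nₕ/N)·p̂ₕ.
Σ Nₕp̂ₕ = 148.673 + 125.136 + 262.282 + 149.1 = 685.191.
685.191 / 1902 = 0.36025... → 0.360.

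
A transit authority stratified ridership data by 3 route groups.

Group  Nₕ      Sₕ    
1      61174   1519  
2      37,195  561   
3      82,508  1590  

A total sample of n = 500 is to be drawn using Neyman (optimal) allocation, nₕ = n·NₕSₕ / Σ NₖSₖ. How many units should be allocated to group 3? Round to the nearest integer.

Σ NₕSₕ = 61174·1519 + 37195·561 + 82508·1590 = 244977421.
Share for 3: 131187720/244977421 = 0.53551.
n_3 = 500 × 0.53551 = 267.755... → 268.

268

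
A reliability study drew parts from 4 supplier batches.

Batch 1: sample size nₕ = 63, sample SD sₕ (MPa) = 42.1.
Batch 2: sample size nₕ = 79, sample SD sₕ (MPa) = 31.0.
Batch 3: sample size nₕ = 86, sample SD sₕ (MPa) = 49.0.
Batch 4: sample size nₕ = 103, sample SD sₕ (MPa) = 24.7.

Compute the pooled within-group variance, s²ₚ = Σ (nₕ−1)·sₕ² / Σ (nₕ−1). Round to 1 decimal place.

1379.7

1: (63−1)·42.1² = 62·1772.41 = 109889.42
2: (79−1)·31.0² = 78·961 = 74958
3: (86−1)·49.0² = 85·2401 = 204085
4: (103−1)·24.7² = 102·610.09 = 62229.18
Numerator = 451161.6; denominator = Σ(nₕ−1) = 327.
s²ₚ = 451161.6/327 = 1379.699... → 1379.7.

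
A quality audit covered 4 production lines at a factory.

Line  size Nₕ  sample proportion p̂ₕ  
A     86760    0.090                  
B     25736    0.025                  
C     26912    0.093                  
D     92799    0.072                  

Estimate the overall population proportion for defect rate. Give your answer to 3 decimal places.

N = 86760 + 25736 + 26912 + 92799 = 232207.
Overall proportion = Σ (Nₕ/N)·p̂ₕ.
Σ Nₕp̂ₕ = 7808.4 + 643.4 + 2502.816 + 6681.528 = 17636.144.
17636.144 / 232207 = 0.07595... → 0.076.

0.076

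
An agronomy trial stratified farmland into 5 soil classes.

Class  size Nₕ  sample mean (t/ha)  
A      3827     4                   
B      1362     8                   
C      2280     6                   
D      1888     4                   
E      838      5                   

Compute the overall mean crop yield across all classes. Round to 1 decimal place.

5.1

N = 3827 + 1362 + 2280 + 1888 + 838 = 10195.
Overall mean = Σ (Nₕ/N)·x̄ₕ — weight by population share, not a simple average.
Σ Nₕx̄ₕ = 3827·4 + 1362·8 + 2280·6 + 1888·4 + 838·5 = 15308 + 10896 + 13680 + 7552 + 4190 = 51626.
Divide by N: 51626 / 10195 = 5.064... → 5.1.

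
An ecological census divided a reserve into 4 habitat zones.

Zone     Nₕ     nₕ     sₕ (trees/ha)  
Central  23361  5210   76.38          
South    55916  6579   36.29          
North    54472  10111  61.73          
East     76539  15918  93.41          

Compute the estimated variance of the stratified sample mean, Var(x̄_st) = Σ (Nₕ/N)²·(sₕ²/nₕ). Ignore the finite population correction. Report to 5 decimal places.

0.12588

N = 210288. Term for each stratum: Wₕ²sₕ²/nₕ.
Var(x̄_st) = 0.01381896 + 0.01415329 + 0.02528809 + 0.07261642 = 0.12587676 → 0.12588.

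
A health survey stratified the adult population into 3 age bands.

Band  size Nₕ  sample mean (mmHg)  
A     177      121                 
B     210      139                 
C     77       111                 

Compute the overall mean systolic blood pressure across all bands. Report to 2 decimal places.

127.49

x̄_st = (Σ Nₕx̄ₕ) / (Σ Nₕ) = (177·121 + 210·139 + 77·111) / 464
= 59154 / 464 = 127.4871... → 127.49.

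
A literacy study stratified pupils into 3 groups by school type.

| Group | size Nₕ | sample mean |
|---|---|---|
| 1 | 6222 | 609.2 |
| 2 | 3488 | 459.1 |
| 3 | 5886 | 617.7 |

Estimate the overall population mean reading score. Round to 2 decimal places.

578.84

N = 6222 + 3488 + 5886 = 15596.
Overall mean = Σ (Nₕ/N)·x̄ₕ — weight by population share, not a simple average.
Σ Nₕx̄ₕ = 6222·609.2 + 3488·459.1 + 5886·617.7 = 3790442.4 + 1601340.8 + 3635782.2 = 9027565.4.
Divide by N: 9027565.4 / 15596 = 578.8385... → 578.84.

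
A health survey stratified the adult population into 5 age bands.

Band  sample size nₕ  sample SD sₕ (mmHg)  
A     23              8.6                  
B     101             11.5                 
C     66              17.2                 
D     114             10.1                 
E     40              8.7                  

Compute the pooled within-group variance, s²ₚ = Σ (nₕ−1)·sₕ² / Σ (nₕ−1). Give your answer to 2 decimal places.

143.25

A: (23−1)·8.6² = 22·73.96 = 1627.12
B: (101−1)·11.5² = 100·132.25 = 13225
C: (66−1)·17.2² = 65·295.84 = 19229.6
D: (114−1)·10.1² = 113·102.01 = 11527.13
E: (40−1)·8.7² = 39·75.69 = 2951.91
Numerator = 48560.76; denominator = Σ(nₕ−1) = 339.
s²ₚ = 48560.76/339 = 143.2471... → 143.25.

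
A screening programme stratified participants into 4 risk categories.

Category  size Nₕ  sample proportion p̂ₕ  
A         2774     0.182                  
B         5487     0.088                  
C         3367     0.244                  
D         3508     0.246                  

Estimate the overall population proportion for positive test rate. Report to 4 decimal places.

0.1765

N = 2774 + 5487 + 3367 + 3508 = 15136.
Overall proportion = Σ (Nₕ/N)·p̂ₕ.
Σ Nₕp̂ₕ = 504.868 + 482.856 + 821.548 + 862.968 = 2672.24.
2672.24 / 15136 = 0.176549... → 0.1765.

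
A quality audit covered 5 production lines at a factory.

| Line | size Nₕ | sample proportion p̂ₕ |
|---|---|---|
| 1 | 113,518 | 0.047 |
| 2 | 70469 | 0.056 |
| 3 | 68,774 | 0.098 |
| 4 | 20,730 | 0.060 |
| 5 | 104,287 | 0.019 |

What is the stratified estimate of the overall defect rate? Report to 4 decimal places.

Wₕ = Nₕ/N with N = 377778: 0.3005, 0.1865, 0.1820, 0.0549, 0.2761.
p̂_st = 0.3005·0.047 + 0.1865·0.056 + 0.1820·0.098 + 0.0549·0.060 + 0.2761·0.019 ≈ 0.050947... → 0.0509.

0.0509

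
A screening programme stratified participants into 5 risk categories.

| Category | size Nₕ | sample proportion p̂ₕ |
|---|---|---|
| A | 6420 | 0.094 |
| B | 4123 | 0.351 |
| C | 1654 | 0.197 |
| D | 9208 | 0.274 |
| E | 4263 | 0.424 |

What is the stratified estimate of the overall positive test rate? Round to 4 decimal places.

0.2613

N = 6420 + 4123 + 1654 + 9208 + 4263 = 25668.
Overall proportion = Σ (Nₕ/N)·p̂ₕ.
Σ Nₕp̂ₕ = 603.48 + 1447.173 + 325.838 + 2522.992 + 1807.512 = 6706.995.
6706.995 / 25668 = 0.261298... → 0.2613.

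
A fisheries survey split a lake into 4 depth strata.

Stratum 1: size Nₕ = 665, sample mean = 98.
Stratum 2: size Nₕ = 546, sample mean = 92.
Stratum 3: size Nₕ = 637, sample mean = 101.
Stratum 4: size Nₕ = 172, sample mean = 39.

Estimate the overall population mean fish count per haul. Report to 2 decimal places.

N = 2020; weights Wₕ = Nₕ/N = (0.3292, 0.2703, 0.3153, 0.0851).
x̄_st = Σ Wₕ·x̄ₕ = 0.3292·98 + 0.2703·92 + 0.3153·101 + 0.0851·39 ≈ 92.3005...
→ 92.30.

92.30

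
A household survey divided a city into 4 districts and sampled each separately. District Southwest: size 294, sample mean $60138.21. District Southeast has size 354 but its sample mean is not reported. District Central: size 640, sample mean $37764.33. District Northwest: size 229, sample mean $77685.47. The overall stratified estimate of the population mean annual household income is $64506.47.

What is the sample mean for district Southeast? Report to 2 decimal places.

107956.32

N = 294 + 354 + 640 + 229 = 1517.
Overall total = μ·N = 64506.47·1517 = 97856314.99.
Subtract the known strata: 294·60138.21 + 640·37764.33 + 229·77685.47 = 59639777.57.
Remaining total for district Southeast: 97856314.99 − 59639777.57 = 38216537.42.
Divide by its size: 38216537.42 / 354 = 107956.3204... → 107956.32.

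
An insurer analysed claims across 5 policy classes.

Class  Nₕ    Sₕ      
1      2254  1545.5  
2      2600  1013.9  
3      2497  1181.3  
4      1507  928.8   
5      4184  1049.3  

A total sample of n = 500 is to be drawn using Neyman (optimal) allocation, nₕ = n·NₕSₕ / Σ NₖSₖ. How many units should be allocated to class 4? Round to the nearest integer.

1: NₕSₕ = 2254·1545.5 = 3483557
2: NₕSₕ = 2600·1013.9 = 2636140
3: NₕSₕ = 2497·1181.3 = 2949706.1
4: NₕSₕ = 1507·928.8 = 1399701.6
5: NₕSₕ = 4184·1049.3 = 4390271.2
Σ NₕSₕ = 14859375.9.
n_4 = 500·1399701.6/14859375.9 = 47.098... → 47.

47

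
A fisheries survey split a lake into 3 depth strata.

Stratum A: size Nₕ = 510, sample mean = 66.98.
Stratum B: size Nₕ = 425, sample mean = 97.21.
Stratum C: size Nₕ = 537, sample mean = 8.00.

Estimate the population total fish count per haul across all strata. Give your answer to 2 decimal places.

A: 510·66.98 = 34159.8
B: 425·97.21 = 41314.25
C: 537·8.00 = 4296
τ̂ = Σ Nₕx̄ₕ = 79770.05.

79770.05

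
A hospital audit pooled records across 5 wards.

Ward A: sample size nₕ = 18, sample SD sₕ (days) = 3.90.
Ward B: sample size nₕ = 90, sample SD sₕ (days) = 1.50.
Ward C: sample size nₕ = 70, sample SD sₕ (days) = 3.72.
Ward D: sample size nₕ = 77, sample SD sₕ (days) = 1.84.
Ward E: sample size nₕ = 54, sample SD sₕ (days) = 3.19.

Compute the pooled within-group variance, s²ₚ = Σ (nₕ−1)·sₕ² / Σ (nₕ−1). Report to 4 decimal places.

7.2708

Degrees of freedom: 17 + 89 + 69 + 76 + 53 = 304.
Σ(nₕ−1)sₕ² = 17·15.21 + 89·2.25 + 69·13.8384 + 76·3.3856 + 53·10.1761 = 2210.3085.
s²ₚ = 2210.3085 / 304 = 7.270752... → 7.2708.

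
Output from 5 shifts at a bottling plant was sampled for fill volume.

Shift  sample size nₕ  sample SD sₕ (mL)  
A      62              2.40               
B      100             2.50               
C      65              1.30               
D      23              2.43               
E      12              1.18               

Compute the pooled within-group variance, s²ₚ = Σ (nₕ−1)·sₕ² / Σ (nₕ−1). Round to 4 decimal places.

4.7607

A: (62−1)·2.40² = 61·5.76 = 351.36
B: (100−1)·2.50² = 99·6.25 = 618.75
C: (65−1)·1.30² = 64·1.69 = 108.16
D: (23−1)·2.43² = 22·5.9049 = 129.9078
E: (12−1)·1.18² = 11·1.3924 = 15.3164
Numerator = 1223.4942; denominator = Σ(nₕ−1) = 257.
s²ₚ = 1223.4942/257 = 4.760678... → 4.7607.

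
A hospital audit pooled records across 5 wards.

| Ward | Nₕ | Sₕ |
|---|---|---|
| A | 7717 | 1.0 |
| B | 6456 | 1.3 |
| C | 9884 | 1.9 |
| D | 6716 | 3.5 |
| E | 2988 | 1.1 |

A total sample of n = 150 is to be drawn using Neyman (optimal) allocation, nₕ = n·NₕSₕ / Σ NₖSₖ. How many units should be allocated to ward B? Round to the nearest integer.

20

A: NₕSₕ = 7717·1.0 = 7717
B: NₕSₕ = 6456·1.3 = 8392.8
C: NₕSₕ = 9884·1.9 = 18779.6
D: NₕSₕ = 6716·3.5 = 23506
E: NₕSₕ = 2988·1.1 = 3286.8
Σ NₕSₕ = 61682.2.
n_B = 150·8392.8/61682.2 = 20.410... → 20.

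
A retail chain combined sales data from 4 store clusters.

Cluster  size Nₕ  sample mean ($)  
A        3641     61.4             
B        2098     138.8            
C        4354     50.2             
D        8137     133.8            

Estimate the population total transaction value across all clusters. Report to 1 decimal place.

1822061.2

A: 3641·61.4 = 223557.4
B: 2098·138.8 = 291202.4
C: 4354·50.2 = 218570.8
D: 8137·133.8 = 1088730.6
τ̂ = Σ Nₕx̄ₕ = 1822061.2.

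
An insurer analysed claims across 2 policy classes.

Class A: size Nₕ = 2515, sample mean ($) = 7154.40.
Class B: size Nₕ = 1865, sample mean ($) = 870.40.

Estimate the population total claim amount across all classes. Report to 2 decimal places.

19616612.00

Population total = Σ Nₕ·x̄ₕ (each stratum's size times its mean).
2515·7154.40 + 1865·870.40 = 17993316 + 1623296 = 19616612.00.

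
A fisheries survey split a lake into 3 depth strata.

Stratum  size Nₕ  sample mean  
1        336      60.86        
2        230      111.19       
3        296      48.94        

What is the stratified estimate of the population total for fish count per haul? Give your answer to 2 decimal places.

60508.90

Population total = Σ Nₕ·x̄ₕ (each stratum's size times its mean).
336·60.86 + 230·111.19 + 296·48.94 = 20448.96 + 25573.7 + 14486.24 = 60508.90.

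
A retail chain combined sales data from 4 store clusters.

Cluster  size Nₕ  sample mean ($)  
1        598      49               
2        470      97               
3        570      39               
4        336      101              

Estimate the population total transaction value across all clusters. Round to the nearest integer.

131058

1: 598·49 = 29302
2: 470·97 = 45590
3: 570·39 = 22230
4: 336·101 = 33936
τ̂ = Σ Nₕx̄ₕ = 131058.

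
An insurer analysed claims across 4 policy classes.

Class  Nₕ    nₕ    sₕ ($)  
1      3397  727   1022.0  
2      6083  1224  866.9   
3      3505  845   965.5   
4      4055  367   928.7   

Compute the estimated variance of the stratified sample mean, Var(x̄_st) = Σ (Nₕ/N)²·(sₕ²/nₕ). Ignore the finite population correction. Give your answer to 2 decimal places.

N = 17040; Wₕ = Nₕ/N.
class 1: (3397/17040)²·1022.0²/727 = 57.09779
class 2: (6083/17040)²·866.9²/1224 = 78.24436
class 3: (3505/17040)²·965.5²/845 = 46.67504
class 4: (4055/17040)²·928.7²/367 = 133.08447
Sum = 315.10166 → 315.10.

315.10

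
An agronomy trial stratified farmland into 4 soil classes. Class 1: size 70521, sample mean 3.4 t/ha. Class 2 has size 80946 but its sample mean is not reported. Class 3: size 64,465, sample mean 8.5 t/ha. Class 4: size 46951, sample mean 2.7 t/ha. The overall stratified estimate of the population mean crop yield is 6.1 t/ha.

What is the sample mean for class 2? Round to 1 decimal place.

N = 70521 + 80946 + 64465 + 46951 = 262883.
Overall total = μ·N = 6.1·262883 = 1603586.3.
Subtract the known strata: 70521·3.4 + 64465·8.5 + 46951·2.7 = 914491.6.
Remaining total for class 2: 1603586.3 − 914491.6 = 689094.7.
Divide by its size: 689094.7 / 80946 = 8.513... → 8.5.

8.5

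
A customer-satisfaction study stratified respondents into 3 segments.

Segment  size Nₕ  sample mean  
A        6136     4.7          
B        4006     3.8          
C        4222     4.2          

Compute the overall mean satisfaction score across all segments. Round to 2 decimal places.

x̄_st = (Σ Nₕx̄ₕ) / (Σ Nₕ) = (6136·4.7 + 4006·3.8 + 4222·4.2) / 14364
= 61794.4 / 14364 = 4.3020... → 4.30.

4.30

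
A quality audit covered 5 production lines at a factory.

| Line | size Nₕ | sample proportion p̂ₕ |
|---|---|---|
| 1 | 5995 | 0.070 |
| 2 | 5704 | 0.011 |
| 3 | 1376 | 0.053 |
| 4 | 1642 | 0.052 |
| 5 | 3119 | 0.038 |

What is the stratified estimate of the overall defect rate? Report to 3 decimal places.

0.043

N = 5995 + 5704 + 1376 + 1642 + 3119 = 17836.
Overall proportion = Σ (Nₕ/N)·p̂ₕ.
Σ Nₕp̂ₕ = 419.65 + 62.744 + 72.928 + 85.384 + 118.522 = 759.228.
759.228 / 17836 = 0.04257... → 0.043.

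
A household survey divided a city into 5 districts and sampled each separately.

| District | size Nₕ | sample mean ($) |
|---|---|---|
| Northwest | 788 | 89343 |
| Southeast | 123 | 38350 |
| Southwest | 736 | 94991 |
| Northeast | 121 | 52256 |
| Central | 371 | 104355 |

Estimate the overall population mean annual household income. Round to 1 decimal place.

N = 788 + 123 + 736 + 121 + 371 = 2139.
Overall mean = Σ (Nₕ/N)·x̄ₕ — weight by population share, not a simple average.
Σ Nₕx̄ₕ = 788·89343 + 123·38350 + 736·94991 + 121·52256 + 371·104355 = 70402284 + 4717050 + 69913376 + 6322976 + 38715705 = 190071391.
Divide by N: 190071391 / 2139 = 88859.930... → 88859.9.

88859.9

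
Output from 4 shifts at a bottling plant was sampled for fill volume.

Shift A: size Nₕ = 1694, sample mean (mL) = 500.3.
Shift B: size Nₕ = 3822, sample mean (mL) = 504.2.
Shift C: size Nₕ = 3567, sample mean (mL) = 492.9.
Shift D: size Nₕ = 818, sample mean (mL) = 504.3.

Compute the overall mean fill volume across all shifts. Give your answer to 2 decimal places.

499.47

N = 1694 + 3822 + 3567 + 818 = 9901.
Overall mean = Σ (Nₕ/N)·x̄ₕ — weight by population share, not a simple average.
Σ Nₕx̄ₕ = 1694·500.3 + 3822·504.2 + 3567·492.9 + 818·504.3 = 847508.2 + 1927052.4 + 1758174.3 + 412517.4 = 4945252.3.
Divide by N: 4945252.3 / 9901 = 499.4700... → 499.47.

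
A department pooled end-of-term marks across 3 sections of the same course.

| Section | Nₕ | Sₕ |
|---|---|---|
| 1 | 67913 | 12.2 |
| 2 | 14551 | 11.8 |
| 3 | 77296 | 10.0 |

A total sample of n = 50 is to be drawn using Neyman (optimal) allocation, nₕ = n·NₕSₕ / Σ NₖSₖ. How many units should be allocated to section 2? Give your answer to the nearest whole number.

1: NₕSₕ = 67913·12.2 = 828538.6
2: NₕSₕ = 14551·11.8 = 171701.8
3: NₕSₕ = 77296·10.0 = 772960
Σ NₕSₕ = 1773200.4.
n_2 = 50·171701.8/1773200.4 = 4.842... → 5.

5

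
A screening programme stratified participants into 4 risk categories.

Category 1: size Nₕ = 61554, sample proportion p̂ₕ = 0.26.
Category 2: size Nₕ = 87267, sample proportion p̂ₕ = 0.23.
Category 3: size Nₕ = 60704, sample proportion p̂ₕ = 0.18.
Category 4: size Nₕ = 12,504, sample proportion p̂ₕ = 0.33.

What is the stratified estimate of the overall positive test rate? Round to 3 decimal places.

0.230

N = 61554 + 87267 + 60704 + 12504 = 222029.
Overall proportion = Σ (Nₕ/N)·p̂ₕ.
Σ Nₕp̂ₕ = 16004.04 + 20071.41 + 10926.72 + 4126.32 = 51128.49.
51128.49 / 222029 = 0.23028... → 0.230.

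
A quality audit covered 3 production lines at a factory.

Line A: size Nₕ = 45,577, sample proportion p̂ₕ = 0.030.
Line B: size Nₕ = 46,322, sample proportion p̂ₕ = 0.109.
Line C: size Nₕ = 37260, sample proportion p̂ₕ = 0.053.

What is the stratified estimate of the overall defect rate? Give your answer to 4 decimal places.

0.0650

Wₕ = Nₕ/N with N = 129159: 0.3529, 0.3586, 0.2885.
p̂_st = 0.3529·0.030 + 0.3586·0.109 + 0.2885·0.053 ≈ 0.064968... → 0.0650.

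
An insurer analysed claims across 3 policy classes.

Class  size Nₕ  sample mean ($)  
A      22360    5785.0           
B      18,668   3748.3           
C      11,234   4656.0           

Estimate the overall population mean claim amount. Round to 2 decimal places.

4814.81

N = 22360 + 18668 + 11234 = 52262.
Overall mean = Σ (Nₕ/N)·x̄ₕ — weight by population share, not a simple average.
Σ Nₕx̄ₕ = 22360·5785.0 + 18668·3748.3 + 11234·4656.0 = 129352600 + 69973264.4 + 52305504 = 251631368.4.
Divide by N: 251631368.4 / 52262 = 4814.8056... → 4814.81.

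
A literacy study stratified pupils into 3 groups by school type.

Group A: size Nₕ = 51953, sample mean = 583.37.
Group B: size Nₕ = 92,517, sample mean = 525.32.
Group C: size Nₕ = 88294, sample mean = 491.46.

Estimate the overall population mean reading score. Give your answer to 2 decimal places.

x̄_st = (Σ Nₕx̄ₕ) / (Σ Nₕ) = (51953·583.37 + 92517·525.32 + 88294·491.46) / 232764
= 122301821.29 / 232764 = 525.4327... → 525.43.

525.43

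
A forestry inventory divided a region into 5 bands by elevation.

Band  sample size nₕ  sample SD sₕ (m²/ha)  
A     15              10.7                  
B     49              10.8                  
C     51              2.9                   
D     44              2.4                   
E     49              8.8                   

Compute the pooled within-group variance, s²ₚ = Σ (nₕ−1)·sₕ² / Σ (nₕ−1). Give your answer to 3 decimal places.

Degrees of freedom: 14 + 48 + 50 + 43 + 48 = 203.
Σ(nₕ−1)sₕ² = 14·114.49 + 48·116.64 + 50·8.41 + 43·5.76 + 48·77.44 = 11586.88.
s²ₚ = 11586.88 / 203 = 57.07823... → 57.078.

57.078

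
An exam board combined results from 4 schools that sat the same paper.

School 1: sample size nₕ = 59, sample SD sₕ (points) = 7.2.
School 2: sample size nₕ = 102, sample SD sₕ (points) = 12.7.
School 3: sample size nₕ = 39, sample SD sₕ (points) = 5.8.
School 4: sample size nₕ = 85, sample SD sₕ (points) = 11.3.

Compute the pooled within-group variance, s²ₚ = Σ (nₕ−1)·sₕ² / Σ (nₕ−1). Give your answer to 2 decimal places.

111.39

Degrees of freedom: 58 + 101 + 38 + 84 = 281.
Σ(nₕ−1)sₕ² = 58·51.84 + 101·161.29 + 38·33.64 + 84·127.69 = 31301.29.
s²ₚ = 31301.29 / 281 = 111.3925... → 111.39.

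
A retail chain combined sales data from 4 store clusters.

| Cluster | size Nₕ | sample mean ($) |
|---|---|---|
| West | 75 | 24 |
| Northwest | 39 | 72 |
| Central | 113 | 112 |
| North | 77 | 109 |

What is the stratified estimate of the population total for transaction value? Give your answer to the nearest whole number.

Estimate total by summing Nₕ·x̄ₕ over strata.
75·24 + 39·72 + 113·112 + 77·109 = 1800 + 2808 + 12656 + 8393 = 25657.

25657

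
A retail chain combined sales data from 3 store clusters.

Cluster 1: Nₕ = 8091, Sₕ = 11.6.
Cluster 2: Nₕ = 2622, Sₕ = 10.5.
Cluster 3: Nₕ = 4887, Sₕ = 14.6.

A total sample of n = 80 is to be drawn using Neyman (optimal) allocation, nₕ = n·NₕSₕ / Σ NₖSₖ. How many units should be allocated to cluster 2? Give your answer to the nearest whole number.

1: NₕSₕ = 8091·11.6 = 93855.6
2: NₕSₕ = 2622·10.5 = 27531
3: NₕSₕ = 4887·14.6 = 71350.2
Σ NₕSₕ = 192736.8.
n_2 = 80·27531/192736.8 = 11.427... → 11.

11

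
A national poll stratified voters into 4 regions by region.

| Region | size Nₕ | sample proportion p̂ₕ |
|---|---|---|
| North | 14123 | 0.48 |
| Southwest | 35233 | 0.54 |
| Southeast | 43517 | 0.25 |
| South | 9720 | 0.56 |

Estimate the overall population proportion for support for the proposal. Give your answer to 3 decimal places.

0.411

N = 14123 + 35233 + 43517 + 9720 = 102593.
Overall proportion = Σ (Nₕ/N)·p̂ₕ.
Σ Nₕp̂ₕ = 6779.04 + 19025.82 + 10879.25 + 5443.2 = 42127.31.
42127.31 / 102593 = 0.41063... → 0.411.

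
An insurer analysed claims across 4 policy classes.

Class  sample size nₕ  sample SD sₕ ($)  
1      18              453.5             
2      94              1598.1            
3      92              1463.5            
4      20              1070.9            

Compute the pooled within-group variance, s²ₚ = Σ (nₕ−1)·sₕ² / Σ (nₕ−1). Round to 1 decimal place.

1: (18−1)·453.5² = 17·205662.25 = 3496258.25
2: (94−1)·1598.1² = 93·2553923.61 = 237514895.73
3: (92−1)·1463.5² = 91·2141832.25 = 194906734.75
4: (20−1)·1070.9² = 19·1146826.81 = 21789709.39
Numerator = 457707598.12; denominator = Σ(nₕ−1) = 220.
s²ₚ = 457707598.12/220 = 2080489.082... → 2080489.1.

2080489.1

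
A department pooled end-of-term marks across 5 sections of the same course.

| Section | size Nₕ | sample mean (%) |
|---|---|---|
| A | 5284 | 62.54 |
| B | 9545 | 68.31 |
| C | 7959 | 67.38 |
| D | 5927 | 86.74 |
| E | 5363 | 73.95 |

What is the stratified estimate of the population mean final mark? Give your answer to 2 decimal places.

71.29

x̄_st = (Σ Nₕx̄ₕ) / (Σ Nₕ) = (5284·62.54 + 9545·68.31 + 7959·67.38 + 5927·86.74 + 5363·73.95) / 34078
= 2429459.56 / 34078 = 71.2911... → 71.29.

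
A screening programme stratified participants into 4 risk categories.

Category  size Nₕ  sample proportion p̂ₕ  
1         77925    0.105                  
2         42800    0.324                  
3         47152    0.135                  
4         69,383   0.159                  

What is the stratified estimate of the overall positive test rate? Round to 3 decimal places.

0.166

N = 77925 + 42800 + 47152 + 69383 = 237260.
Overall proportion = Σ (Nₕ/N)·p̂ₕ.
Σ Nₕp̂ₕ = 8182.125 + 13867.2 + 6365.52 + 11031.897 = 39446.742.
39446.742 / 237260 = 0.16626... → 0.166.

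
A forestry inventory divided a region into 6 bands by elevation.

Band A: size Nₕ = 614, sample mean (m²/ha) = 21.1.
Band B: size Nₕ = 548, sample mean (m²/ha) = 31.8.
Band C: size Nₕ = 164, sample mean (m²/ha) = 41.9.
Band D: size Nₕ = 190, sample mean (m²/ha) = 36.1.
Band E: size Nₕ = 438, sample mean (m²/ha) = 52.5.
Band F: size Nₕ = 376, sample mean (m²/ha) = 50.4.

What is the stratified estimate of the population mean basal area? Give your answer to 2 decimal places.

36.93

N = 2330; weights Wₕ = Nₕ/N = (0.2635, 0.2352, 0.0704, 0.0815, 0.1880, 0.1614).
x̄_st = Σ Wₕ·x̄ₕ = 0.2635·21.1 + 0.2352·31.8 + 0.0704·41.9 + 0.0815·36.1 + 0.1880·52.5 + 0.1614·50.4 ≈ 36.9347...
→ 36.93.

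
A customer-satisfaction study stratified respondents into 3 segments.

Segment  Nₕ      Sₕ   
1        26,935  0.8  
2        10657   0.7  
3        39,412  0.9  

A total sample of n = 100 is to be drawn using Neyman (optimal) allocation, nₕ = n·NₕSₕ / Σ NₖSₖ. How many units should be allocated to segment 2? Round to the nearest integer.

Σ NₕSₕ = 26935·0.8 + 10657·0.7 + 39412·0.9 = 64478.7.
Share for 2: 7459.9/64478.7 = 0.11570.
n_2 = 100 × 0.11570 = 11.570... → 12.

12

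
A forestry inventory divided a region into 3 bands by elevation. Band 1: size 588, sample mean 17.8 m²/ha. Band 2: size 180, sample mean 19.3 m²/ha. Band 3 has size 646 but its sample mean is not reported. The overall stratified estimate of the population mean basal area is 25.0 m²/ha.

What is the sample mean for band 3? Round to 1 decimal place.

33.1

N = 588 + 180 + 646 = 1414.
Overall total = μ·N = 25.0·1414 = 35350.
Subtract the known strata: 588·17.8 + 180·19.3 = 13940.4.
Remaining total for band 3: 35350 − 13940.4 = 21409.6.
Divide by its size: 21409.6 / 646 = 33.142... → 33.1.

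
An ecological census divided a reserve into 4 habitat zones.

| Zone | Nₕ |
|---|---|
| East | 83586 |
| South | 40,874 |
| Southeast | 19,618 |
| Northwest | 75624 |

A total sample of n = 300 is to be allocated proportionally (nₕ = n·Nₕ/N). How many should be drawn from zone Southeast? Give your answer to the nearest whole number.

27

N = 83586 + 40874 + 19618 + 75624 = 219702.
n_Southeast = 300·19618/219702 = 26.788... → 27.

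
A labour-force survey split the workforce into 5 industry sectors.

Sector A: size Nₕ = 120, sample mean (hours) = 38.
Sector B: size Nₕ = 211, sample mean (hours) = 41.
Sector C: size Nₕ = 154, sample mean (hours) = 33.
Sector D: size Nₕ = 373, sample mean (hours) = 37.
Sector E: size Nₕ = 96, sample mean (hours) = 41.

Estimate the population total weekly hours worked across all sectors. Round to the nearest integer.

Estimate total by summing Nₕ·x̄ₕ over strata.
120·38 + 211·41 + 154·33 + 373·37 + 96·41 = 4560 + 8651 + 5082 + 13801 + 3936 = 36030.

36030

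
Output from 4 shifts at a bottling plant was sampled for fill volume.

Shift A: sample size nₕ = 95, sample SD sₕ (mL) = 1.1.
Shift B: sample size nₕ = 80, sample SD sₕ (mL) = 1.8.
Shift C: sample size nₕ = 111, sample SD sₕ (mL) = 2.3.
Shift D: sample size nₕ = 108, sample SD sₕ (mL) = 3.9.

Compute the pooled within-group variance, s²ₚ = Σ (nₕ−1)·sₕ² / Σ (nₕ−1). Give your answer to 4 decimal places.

Degrees of freedom: 94 + 79 + 110 + 107 = 390.
Σ(nₕ−1)sₕ² = 94·1.21 + 79·3.24 + 110·5.29 + 107·15.21 = 2579.07.
s²ₚ = 2579.07 / 390 = 6.613 → 6.6130.

6.6130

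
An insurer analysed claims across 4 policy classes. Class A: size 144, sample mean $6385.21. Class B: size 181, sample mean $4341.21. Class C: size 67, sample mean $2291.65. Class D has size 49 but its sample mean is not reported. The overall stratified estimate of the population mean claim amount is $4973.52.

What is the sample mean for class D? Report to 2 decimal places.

N = 144 + 181 + 67 + 49 = 441.
Overall total = μ·N = 4973.52·441 = 2193322.32.
Subtract the known strata: 144·6385.21 + 181·4341.21 + 67·2291.65 = 1858769.8.
Remaining total for class D: 2193322.32 − 1858769.8 = 334552.52.
Divide by its size: 334552.52 / 49 = 6827.6024... → 6827.60.

6827.60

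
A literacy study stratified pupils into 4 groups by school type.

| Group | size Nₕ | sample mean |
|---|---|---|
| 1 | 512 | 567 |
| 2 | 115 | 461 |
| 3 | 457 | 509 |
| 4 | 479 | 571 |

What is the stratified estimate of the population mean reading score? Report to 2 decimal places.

N = 1563; weights Wₕ = Nₕ/N = (0.3276, 0.0736, 0.2924, 0.3065).
x̄_st = Σ Wₕ·x̄ₕ = 0.3276·567 + 0.0736·461 + 0.2924·509 + 0.3065·571 ≈ 543.4683...
→ 543.47.

543.47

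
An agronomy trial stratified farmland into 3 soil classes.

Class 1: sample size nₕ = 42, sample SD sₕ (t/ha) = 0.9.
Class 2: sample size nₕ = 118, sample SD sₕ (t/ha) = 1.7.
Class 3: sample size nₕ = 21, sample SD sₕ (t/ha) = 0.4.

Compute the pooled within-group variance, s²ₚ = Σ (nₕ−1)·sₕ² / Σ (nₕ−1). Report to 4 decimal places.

Degrees of freedom: 41 + 117 + 20 = 178.
Σ(nₕ−1)sₕ² = 41·0.81 + 117·2.89 + 20·0.16 = 374.54.
s²ₚ = 374.54 / 178 = 2.104157... → 2.1042.

2.1042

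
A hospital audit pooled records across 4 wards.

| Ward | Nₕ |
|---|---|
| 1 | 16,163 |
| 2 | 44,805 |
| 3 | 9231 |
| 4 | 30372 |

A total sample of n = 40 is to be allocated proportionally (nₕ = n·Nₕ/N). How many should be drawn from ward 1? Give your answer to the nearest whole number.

Share of ward 1 = 16163/100571 = 0.16071.
Allocate 40 × 0.16071 = 6.428... → 6.

6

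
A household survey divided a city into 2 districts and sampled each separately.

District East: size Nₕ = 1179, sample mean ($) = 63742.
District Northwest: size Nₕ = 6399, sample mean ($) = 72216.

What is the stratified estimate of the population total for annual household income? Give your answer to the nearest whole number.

Population total = Σ Nₕ·x̄ₕ (each stratum's size times its mean).
1179·63742 + 6399·72216 = 75151818 + 462110184 = 537262002.

537262002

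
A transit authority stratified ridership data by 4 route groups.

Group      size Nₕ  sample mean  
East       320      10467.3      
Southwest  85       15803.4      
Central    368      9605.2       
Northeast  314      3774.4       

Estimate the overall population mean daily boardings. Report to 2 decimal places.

N = 1087; weights Wₕ = Nₕ/N = (0.2944, 0.0782, 0.3385, 0.2889).
x̄_st = Σ Wₕ·x̄ₕ = 0.2944·10467.3 + 0.0782·15803.4 + 0.3385·9605.2 + 0.2889·3774.4 ≈ 8659.3378...
→ 8659.34.

8659.34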